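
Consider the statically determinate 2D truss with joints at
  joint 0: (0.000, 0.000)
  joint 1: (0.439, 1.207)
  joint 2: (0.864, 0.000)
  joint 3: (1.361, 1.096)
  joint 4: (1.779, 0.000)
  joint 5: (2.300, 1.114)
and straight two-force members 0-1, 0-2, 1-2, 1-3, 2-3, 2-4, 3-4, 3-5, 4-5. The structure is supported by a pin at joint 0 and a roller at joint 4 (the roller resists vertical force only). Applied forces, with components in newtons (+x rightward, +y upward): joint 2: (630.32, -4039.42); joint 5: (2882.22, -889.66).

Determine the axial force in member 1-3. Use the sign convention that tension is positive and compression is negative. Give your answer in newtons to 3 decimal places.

N=6 nodes, M=9 members, R=3 reactions → 2N=12, M+R=12
member 0 (0-1): L=1.2844, (cx,cy)=(0.3418,0.9398)
member 1 (0-2): L=0.8640, (cx,cy)=(1.0000,0.0000)
member 2 (1-2): L=1.2796, (cx,cy)=(0.3321,-0.9432)
member 3 (1-3): L=0.9287, (cx,cy)=(0.9928,-0.1195)
member 4 (2-3): L=1.2034, (cx,cy)=(0.4130,0.9107)
member 5 (2-4): L=0.9150, (cx,cy)=(1.0000,0.0000)
member 6 (3-4): L=1.1730, (cx,cy)=(0.3563,-0.9344)
member 7 (3-5): L=0.9392, (cx,cy)=(0.9998,0.0192)
member 8 (4-5): L=1.2298, (cx,cy)=(0.4236,0.9058)
solve A·x = −loads:
  F[0-1] = -13.0175 N (compression)
  F[0-2] = +3516.9895 N (tension)
  F[1-2] = +14.1369 N (tension)
  F[1-3] = -9.2107 N (compression)
  F[2-3] = +4420.6942 N (tension)
  F[2-4] = +1065.6671 N (tension)
  F[3-4] = -4241.8551 N (compression)
  F[3-5] = +3328.7486 N (tension)
  F[4-5] = -1052.5800 N (compression)
  Rx@0 = -3512.5400 N
  Ry@0 = +12.2335 N
  Ry@4 = +4916.8465 N

-9.211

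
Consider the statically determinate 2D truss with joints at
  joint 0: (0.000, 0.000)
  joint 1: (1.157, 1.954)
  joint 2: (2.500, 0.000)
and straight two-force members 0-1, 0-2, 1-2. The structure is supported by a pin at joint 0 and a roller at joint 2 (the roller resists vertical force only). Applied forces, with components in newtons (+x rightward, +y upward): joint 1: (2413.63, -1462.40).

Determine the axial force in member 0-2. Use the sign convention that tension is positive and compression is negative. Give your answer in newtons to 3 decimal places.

1761.771

N=3 nodes, M=3 members, R=3 reactions → 2N=6, M+R=6
member 0 (0-1): L=2.2709, (cx,cy)=(0.5095,0.8605)
member 1 (0-2): L=2.5000, (cx,cy)=(1.0000,0.0000)
member 2 (1-2): L=2.3710, (cx,cy)=(0.5664,-0.8241)
solve A·x = −loads:
  F[0-1] = +1279.4072 N (tension)
  F[0-2] = +1761.7713 N (tension)
  F[1-2] = -3110.3542 N (compression)
  Rx@0 = -2413.6300 N
  Ry@0 = -1100.8919 N
  Ry@2 = +2563.2919 N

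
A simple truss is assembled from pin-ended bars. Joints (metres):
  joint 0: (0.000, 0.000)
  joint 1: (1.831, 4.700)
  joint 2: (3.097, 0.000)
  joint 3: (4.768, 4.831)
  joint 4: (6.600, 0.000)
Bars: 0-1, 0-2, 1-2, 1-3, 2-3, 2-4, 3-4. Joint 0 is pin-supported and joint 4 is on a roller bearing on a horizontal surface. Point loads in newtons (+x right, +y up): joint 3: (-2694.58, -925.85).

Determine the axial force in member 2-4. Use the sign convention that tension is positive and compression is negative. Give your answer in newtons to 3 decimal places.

N=5 nodes, M=7 members, R=3 reactions → 2N=10, M+R=10
member 0 (0-1): L=5.0441, (cx,cy)=(0.3630,0.9318)
member 1 (0-2): L=3.0970, (cx,cy)=(1.0000,0.0000)
member 2 (1-2): L=4.8675, (cx,cy)=(0.2601,-0.9656)
member 3 (1-3): L=2.9399, (cx,cy)=(0.9990,0.0446)
member 4 (2-3): L=5.1118, (cx,cy)=(0.3269,0.9451)
member 5 (2-4): L=3.5030, (cx,cy)=(1.0000,0.0000)
member 6 (3-4): L=5.1667, (cx,cy)=(0.3546,-0.9350)
solve A·x = −loads:
  F[0-1] = -2392.5428 N (compression)
  F[0-2] = -1826.0843 N (compression)
  F[1-2] = +2241.7523 N (tension)
  F[1-3] = -1452.9992 N (compression)
  F[2-3] = -2290.4300 N (compression)
  F[2-4] = -494.3080 N (compression)
  F[3-4] = +1394.0725 N (tension)
  Rx@0 = +2694.5800 N
  Ry@0 = +2229.3444 N
  Ry@4 = -1303.4944 N

-494.308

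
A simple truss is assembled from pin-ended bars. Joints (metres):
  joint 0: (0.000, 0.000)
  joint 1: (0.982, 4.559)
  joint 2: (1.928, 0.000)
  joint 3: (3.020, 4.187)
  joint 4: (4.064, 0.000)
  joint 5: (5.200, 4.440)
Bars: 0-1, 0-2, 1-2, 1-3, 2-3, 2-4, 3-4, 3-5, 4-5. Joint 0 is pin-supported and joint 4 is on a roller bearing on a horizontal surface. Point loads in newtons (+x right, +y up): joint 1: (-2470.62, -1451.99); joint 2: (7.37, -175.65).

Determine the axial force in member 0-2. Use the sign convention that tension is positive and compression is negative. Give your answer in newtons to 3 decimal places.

N=6 nodes, M=9 members, R=3 reactions → 2N=12, M+R=12
member 0 (0-1): L=4.6636, (cx,cy)=(0.2106,0.9776)
member 1 (0-2): L=1.9280, (cx,cy)=(1.0000,0.0000)
member 2 (1-2): L=4.6561, (cx,cy)=(0.2032,-0.9791)
member 3 (1-3): L=2.0717, (cx,cy)=(0.9837,-0.1796)
member 4 (2-3): L=4.3271, (cx,cy)=(0.2524,0.9676)
member 5 (2-4): L=2.1360, (cx,cy)=(1.0000,0.0000)
member 6 (3-4): L=4.3152, (cx,cy)=(0.2419,-0.9703)
member 7 (3-5): L=2.1946, (cx,cy)=(0.9933,0.1153)
member 8 (4-5): L=4.5830, (cx,cy)=(0.2479,0.9688)
solve A·x = −loads:
  F[0-1] = -4055.9425 N (compression)
  F[0-2] = -1609.1955 N (compression)
  F[1-2] = +2354.3582 N (tension)
  F[1-3] = +1157.0280 N (tension)
  F[2-3] = -2200.8395 N (compression)
  F[2-4] = -582.8059 N (compression)
  F[3-4] = +2408.9283 N (tension)
  F[3-5] = -0.0000 N (tension)
  F[4-5] = -0.0000 N (tension)
  Rx@0 = +2463.2500 N
  Ry@0 = +3965.0045 N
  Ry@4 = -2337.3645 N

-1609.196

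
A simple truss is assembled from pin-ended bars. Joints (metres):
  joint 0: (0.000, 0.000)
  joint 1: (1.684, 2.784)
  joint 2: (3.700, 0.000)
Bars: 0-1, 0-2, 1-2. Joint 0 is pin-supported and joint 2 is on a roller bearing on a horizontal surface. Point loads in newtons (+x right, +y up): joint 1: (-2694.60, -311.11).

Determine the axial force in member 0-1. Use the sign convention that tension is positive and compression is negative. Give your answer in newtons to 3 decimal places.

N=3 nodes, M=3 members, R=3 reactions → 2N=6, M+R=6
member 0 (0-1): L=3.2537, (cx,cy)=(0.5176,0.8556)
member 1 (0-2): L=3.7000, (cx,cy)=(1.0000,0.0000)
member 2 (1-2): L=3.4373, (cx,cy)=(0.5865,-0.8099)
solve A·x = −loads:
  F[0-1] = -2567.6788 N (compression)
  F[0-2] = -1365.6570 N (compression)
  F[1-2] = +2328.4470 N (tension)
  Rx@0 = +2694.6000 N
  Ry@0 = +2197.0173 N
  Ry@2 = -1885.9073 N

-2567.679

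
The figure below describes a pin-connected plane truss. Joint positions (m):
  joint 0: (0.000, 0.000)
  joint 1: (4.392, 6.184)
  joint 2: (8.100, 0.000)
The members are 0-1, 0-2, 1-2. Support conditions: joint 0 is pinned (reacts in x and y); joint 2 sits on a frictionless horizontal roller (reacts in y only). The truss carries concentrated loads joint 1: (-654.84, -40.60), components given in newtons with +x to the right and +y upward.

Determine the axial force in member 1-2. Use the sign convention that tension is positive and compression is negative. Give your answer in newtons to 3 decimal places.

N=3 nodes, M=3 members, R=3 reactions → 2N=6, M+R=6
member 0 (0-1): L=7.5850, (cx,cy)=(0.5790,0.8153)
member 1 (0-2): L=8.1000, (cx,cy)=(1.0000,0.0000)
member 2 (1-2): L=7.2105, (cx,cy)=(0.5143,-0.8576)
solve A·x = −loads:
  F[0-1] = -635.9976 N (compression)
  F[0-2] = -286.5712 N (compression)
  F[1-2] = +557.2594 N (tension)
  Rx@0 = +654.8400 N
  Ry@0 = +518.5278 N
  Ry@2 = -477.9278 N

557.259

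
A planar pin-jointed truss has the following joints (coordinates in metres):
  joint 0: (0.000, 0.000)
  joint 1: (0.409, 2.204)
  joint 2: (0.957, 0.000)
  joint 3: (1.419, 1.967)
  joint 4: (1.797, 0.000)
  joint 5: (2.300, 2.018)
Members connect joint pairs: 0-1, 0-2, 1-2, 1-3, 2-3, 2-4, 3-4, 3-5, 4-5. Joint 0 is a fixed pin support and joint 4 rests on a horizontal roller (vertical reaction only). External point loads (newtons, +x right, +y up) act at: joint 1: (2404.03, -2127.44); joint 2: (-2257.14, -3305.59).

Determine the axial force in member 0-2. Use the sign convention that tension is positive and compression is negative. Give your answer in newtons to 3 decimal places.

N=6 nodes, M=9 members, R=3 reactions → 2N=12, M+R=12
member 0 (0-1): L=2.2416, (cx,cy)=(0.1825,0.9832)
member 1 (0-2): L=0.9570, (cx,cy)=(1.0000,0.0000)
member 2 (1-2): L=2.2711, (cx,cy)=(0.2413,-0.9705)
member 3 (1-3): L=1.0374, (cx,cy)=(0.9736,-0.2284)
member 4 (2-3): L=2.0205, (cx,cy)=(0.2287,0.9735)
member 5 (2-4): L=0.8400, (cx,cy)=(1.0000,0.0000)
member 6 (3-4): L=2.0030, (cx,cy)=(0.1887,-0.9820)
member 7 (3-5): L=0.8825, (cx,cy)=(0.9983,0.0578)
member 8 (4-5): L=2.0797, (cx,cy)=(0.2419,0.9703)
solve A·x = −loads:
  F[0-1] = -243.9957 N (compression)
  F[0-2] = +191.4086 N (tension)
  F[1-2] = -1436.7837 N (compression)
  F[1-3] = -2158.9553 N (compression)
  F[2-3] = +4827.8192 N (tension)
  F[2-4] = +997.9681 N (tension)
  F[3-4] = -5288.1509 N (compression)
  F[3-5] = +0.0000 N (tension)
  F[4-5] = -0.0000 N (compression)
  Rx@0 = -146.8900 N
  Ry@0 = +239.8999 N
  Ry@4 = +5193.1301 N

191.409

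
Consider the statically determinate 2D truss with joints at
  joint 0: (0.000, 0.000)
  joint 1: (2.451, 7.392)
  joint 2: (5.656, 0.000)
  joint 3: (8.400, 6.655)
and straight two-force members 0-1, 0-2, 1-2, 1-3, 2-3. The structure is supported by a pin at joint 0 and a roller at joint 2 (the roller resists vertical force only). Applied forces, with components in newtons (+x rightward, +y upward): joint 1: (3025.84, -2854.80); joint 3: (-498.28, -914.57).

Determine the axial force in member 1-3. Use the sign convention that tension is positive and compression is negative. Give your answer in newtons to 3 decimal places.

-116.175

N=4 nodes, M=5 members, R=3 reactions → 2N=8, M+R=8
member 0 (0-1): L=7.7878, (cx,cy)=(0.3147,0.9492)
member 1 (0-2): L=5.6560, (cx,cy)=(1.0000,0.0000)
member 2 (1-2): L=8.0569, (cx,cy)=(0.3978,-0.9175)
member 3 (1-3): L=5.9945, (cx,cy)=(0.9924,-0.1229)
member 4 (2-3): L=7.1985, (cx,cy)=(0.3812,0.9245)
solve A·x = −loads:
  F[0-1] = +2311.7669 N (tension)
  F[0-2] = +1799.9891 N (tension)
  F[1-2] = -5487.6822 N (compression)
  F[1-3] = -116.1751 N (compression)
  F[2-3] = -1004.7124 N (compression)
  Rx@0 = -2527.5600 N
  Ry@0 = -2194.2896 N
  Ry@2 = +5963.6596 N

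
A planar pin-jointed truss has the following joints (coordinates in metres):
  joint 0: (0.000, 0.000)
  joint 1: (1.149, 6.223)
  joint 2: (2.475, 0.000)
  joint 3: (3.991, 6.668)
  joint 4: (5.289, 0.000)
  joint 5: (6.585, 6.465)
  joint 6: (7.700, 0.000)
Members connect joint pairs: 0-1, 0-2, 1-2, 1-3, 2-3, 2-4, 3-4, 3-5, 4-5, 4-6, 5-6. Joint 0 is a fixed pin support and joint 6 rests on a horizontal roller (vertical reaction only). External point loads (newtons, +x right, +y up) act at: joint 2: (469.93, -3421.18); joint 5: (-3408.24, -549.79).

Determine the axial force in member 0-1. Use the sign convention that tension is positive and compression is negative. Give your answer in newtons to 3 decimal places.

N=7 nodes, M=11 members, R=3 reactions → 2N=14, M+R=14
member 0 (0-1): L=6.3282, (cx,cy)=(0.1816,0.9834)
member 1 (0-2): L=2.4750, (cx,cy)=(1.0000,0.0000)
member 2 (1-2): L=6.3627, (cx,cy)=(0.2084,-0.9780)
member 3 (1-3): L=2.8766, (cx,cy)=(0.9880,0.1547)
member 4 (2-3): L=6.8382, (cx,cy)=(0.2217,0.9751)
member 5 (2-4): L=2.8140, (cx,cy)=(1.0000,0.0000)
member 6 (3-4): L=6.7932, (cx,cy)=(0.1911,-0.9816)
member 7 (3-5): L=2.6019, (cx,cy)=(0.9970,-0.0780)
member 8 (4-5): L=6.5936, (cx,cy)=(0.1966,0.9805)
member 9 (4-6): L=2.4110, (cx,cy)=(1.0000,0.0000)
member 10 (5-6): L=6.5604, (cx,cy)=(0.1700,-0.9855)
solve A·x = −loads:
  F[0-1] = -5351.6752 N (compression)
  F[0-2] = -1966.6136 N (compression)
  F[1-2] = +5056.5948 N (tension)
  F[1-3] = -2050.1801 N (compression)
  F[2-3] = -1563.2900 N (compression)
  F[2-4] = -1036.1627 N (compression)
  F[3-4] = +2097.1724 N (tension)
  F[3-5] = -2781.2712 N (compression)
  F[4-5] = -2099.4876 N (compression)
  F[4-6] = -222.7846 N (compression)
  F[5-6] = +1310.8219 N (tension)
  Rx@0 = +2938.3100 N
  Ry@0 = +5262.7212 N
  Ry@6 = -1291.7512 N

-5351.675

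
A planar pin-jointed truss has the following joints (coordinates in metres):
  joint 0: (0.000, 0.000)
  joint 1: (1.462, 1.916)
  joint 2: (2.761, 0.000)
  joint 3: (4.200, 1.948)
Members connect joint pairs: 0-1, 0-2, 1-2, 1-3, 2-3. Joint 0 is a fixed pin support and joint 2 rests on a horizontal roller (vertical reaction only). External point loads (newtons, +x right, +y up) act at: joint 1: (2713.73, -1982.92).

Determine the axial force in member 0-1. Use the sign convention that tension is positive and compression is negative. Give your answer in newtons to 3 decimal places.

N=4 nodes, M=5 members, R=3 reactions → 2N=8, M+R=8
member 0 (0-1): L=2.4101, (cx,cy)=(0.6066,0.7950)
member 1 (0-2): L=2.7610, (cx,cy)=(1.0000,0.0000)
member 2 (1-2): L=2.3148, (cx,cy)=(0.5612,-0.8277)
member 3 (1-3): L=2.7382, (cx,cy)=(0.9999,0.0117)
member 4 (2-3): L=2.4219, (cx,cy)=(0.5942,0.8043)
solve A·x = −loads:
  F[0-1] = +1195.3173 N (tension)
  F[0-2] = +1988.6289 N (tension)
  F[1-2] = -3543.7613 N (compression)
  F[1-3] = +0.0000 N (tension)
  F[2-3] = -0.0000 N (compression)
  Rx@0 = -2713.7300 N
  Ry@0 = -950.2693 N
  Ry@2 = +2933.1893 N

1195.317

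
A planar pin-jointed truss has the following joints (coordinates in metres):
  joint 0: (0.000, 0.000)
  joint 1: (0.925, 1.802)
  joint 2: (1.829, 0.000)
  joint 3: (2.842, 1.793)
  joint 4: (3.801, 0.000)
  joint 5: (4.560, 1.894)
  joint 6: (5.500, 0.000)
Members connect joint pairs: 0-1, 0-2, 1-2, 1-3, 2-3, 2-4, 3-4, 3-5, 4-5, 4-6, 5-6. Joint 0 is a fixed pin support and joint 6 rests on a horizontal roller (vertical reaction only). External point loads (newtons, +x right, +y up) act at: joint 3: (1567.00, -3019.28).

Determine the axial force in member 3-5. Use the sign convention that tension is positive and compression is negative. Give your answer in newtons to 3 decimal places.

N=7 nodes, M=11 members, R=3 reactions → 2N=14, M+R=14
member 0 (0-1): L=2.0255, (cx,cy)=(0.4567,0.8896)
member 1 (0-2): L=1.8290, (cx,cy)=(1.0000,0.0000)
member 2 (1-2): L=2.0160, (cx,cy)=(0.4484,-0.8938)
member 3 (1-3): L=1.9170, (cx,cy)=(1.0000,-0.0047)
member 4 (2-3): L=2.0594, (cx,cy)=(0.4919,0.8707)
member 5 (2-4): L=1.9720, (cx,cy)=(1.0000,0.0000)
member 6 (3-4): L=2.0334, (cx,cy)=(0.4716,-0.8818)
member 7 (3-5): L=1.7210, (cx,cy)=(0.9983,0.0587)
member 8 (4-5): L=2.0404, (cx,cy)=(0.3720,0.9282)
member 9 (4-6): L=1.6990, (cx,cy)=(1.0000,0.0000)
member 10 (5-6): L=2.1144, (cx,cy)=(0.4446,-0.8957)
solve A·x = −loads:
  F[0-1] = -1065.9327 N (compression)
  F[0-2] = +2053.7767 N (tension)
  F[1-2] = +1065.9990 N (tension)
  F[1-3] = -964.7852 N (compression)
  F[2-3] = -1094.3773 N (compression)
  F[2-4] = +3070.0957 N (tension)
  F[3-4] = -2475.4509 N (compression)
  F[3-5] = -1905.8728 N (compression)
  F[4-5] = +2351.5883 N (tension)
  F[4-6] = +1027.8390 N (tension)
  F[5-6] = -2312.0202 N (compression)
  Rx@0 = -1567.0000 N
  Ry@0 = +948.2937 N
  Ry@6 = +2070.9863 N

-1905.873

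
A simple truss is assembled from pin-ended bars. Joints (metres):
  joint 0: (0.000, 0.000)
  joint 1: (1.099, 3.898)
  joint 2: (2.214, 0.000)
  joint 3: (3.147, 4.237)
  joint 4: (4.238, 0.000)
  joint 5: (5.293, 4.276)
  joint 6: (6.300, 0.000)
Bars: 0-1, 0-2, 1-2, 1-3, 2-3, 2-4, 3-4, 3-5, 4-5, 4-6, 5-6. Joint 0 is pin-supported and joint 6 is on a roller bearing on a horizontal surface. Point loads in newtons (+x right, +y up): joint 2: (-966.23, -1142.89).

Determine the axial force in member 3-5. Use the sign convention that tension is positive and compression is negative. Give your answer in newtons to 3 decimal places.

N=7 nodes, M=11 members, R=3 reactions → 2N=14, M+R=14
member 0 (0-1): L=4.0500, (cx,cy)=(0.2714,0.9625)
member 1 (0-2): L=2.2140, (cx,cy)=(1.0000,0.0000)
member 2 (1-2): L=4.0543, (cx,cy)=(0.2750,-0.9614)
member 3 (1-3): L=2.0759, (cx,cy)=(0.9866,0.1633)
member 4 (2-3): L=4.3385, (cx,cy)=(0.2151,0.9766)
member 5 (2-4): L=2.0240, (cx,cy)=(1.0000,0.0000)
member 6 (3-4): L=4.3752, (cx,cy)=(0.2494,-0.9684)
member 7 (3-5): L=2.1464, (cx,cy)=(0.9998,0.0182)
member 8 (4-5): L=4.4042, (cx,cy)=(0.2395,0.9709)
member 9 (4-6): L=2.0620, (cx,cy)=(1.0000,0.0000)
member 10 (5-6): L=4.3930, (cx,cy)=(0.2292,-0.9734)
solve A·x = −loads:
  F[0-1] = -770.1433 N (compression)
  F[0-2] = -757.2436 N (compression)
  F[1-2] = +701.7668 N (tension)
  F[1-3] = -407.4521 N (compression)
  F[2-3] = +479.3999 N (tension)
  F[2-4] = +298.8870 N (tension)
  F[3-4] = -418.3967 N (compression)
  F[3-5] = -194.5879 N (compression)
  F[4-5] = +417.3301 N (tension)
  F[4-6] = +94.5874 N (tension)
  F[5-6] = -412.6316 N (compression)
  Rx@0 = +966.2300 N
  Ry@0 = +741.2458 N
  Ry@6 = +401.6442 N

-194.588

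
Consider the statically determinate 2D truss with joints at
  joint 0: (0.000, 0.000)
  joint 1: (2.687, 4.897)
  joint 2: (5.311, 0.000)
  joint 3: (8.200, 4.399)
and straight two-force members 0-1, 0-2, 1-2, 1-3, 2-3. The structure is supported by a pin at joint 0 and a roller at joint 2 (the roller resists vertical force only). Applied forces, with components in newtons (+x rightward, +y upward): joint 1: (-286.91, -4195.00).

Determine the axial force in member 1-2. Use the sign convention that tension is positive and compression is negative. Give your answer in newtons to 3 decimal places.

N=4 nodes, M=5 members, R=3 reactions → 2N=8, M+R=8
member 0 (0-1): L=5.5857, (cx,cy)=(0.4810,0.8767)
member 1 (0-2): L=5.3110, (cx,cy)=(1.0000,0.0000)
member 2 (1-2): L=5.5557, (cx,cy)=(0.4723,-0.8814)
member 3 (1-3): L=5.5354, (cx,cy)=(0.9959,-0.0900)
member 4 (2-3): L=5.2628, (cx,cy)=(0.5489,0.8359)
solve A·x = −loads:
  F[0-1] = -2665.8789 N (compression)
  F[0-2] = +995.4996 N (tension)
  F[1-2] = -2107.7414 N (compression)
  F[1-3] = +0.0000 N (tension)
  F[2-3] = -0.0000 N (compression)
  Rx@0 = +286.9100 N
  Ry@0 = +2337.1641 N
  Ry@2 = +1857.8359 N

-2107.741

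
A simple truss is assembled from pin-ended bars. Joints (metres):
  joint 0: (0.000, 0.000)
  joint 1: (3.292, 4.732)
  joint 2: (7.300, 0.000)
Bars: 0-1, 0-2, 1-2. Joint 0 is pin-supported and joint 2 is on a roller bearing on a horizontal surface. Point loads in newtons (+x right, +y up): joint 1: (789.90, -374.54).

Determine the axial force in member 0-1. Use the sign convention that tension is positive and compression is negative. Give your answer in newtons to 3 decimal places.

N=3 nodes, M=3 members, R=3 reactions → 2N=6, M+R=6
member 0 (0-1): L=5.7645, (cx,cy)=(0.5711,0.8209)
member 1 (0-2): L=7.3000, (cx,cy)=(1.0000,0.0000)
member 2 (1-2): L=6.2013, (cx,cy)=(0.6463,-0.7631)
solve A·x = −loads:
  F[0-1] = +373.2413 N (tension)
  F[0-2] = +576.7475 N (tension)
  F[1-2] = -892.3587 N (compression)
  Rx@0 = -789.9000 N
  Ry@0 = -306.3905 N
  Ry@2 = +680.9305 N

373.241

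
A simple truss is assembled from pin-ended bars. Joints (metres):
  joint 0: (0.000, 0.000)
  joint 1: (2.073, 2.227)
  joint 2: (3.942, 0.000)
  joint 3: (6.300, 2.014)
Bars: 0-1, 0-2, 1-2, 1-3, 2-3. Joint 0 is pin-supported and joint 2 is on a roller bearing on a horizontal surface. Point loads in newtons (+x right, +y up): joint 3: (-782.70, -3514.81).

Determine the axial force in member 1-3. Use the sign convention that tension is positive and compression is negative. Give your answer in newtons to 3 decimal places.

3150.795

N=4 nodes, M=5 members, R=3 reactions → 2N=8, M+R=8
member 0 (0-1): L=3.0425, (cx,cy)=(0.6813,0.7320)
member 1 (0-2): L=3.9420, (cx,cy)=(1.0000,0.0000)
member 2 (1-2): L=2.9074, (cx,cy)=(0.6429,-0.7660)
member 3 (1-3): L=4.2324, (cx,cy)=(0.9987,-0.0503)
member 4 (2-3): L=3.1010, (cx,cy)=(0.7604,0.6495)
solve A·x = −loads:
  F[0-1] = +2326.0482 N (tension)
  F[0-2] = -2367.5429 N (compression)
  F[1-2] = -2429.7294 N (compression)
  F[1-3] = +3150.7949 N (tension)
  F[2-3] = -5167.7215 N (compression)
  Rx@0 = +782.7000 N
  Ry@0 = -1702.5784 N
  Ry@2 = +5217.3884 N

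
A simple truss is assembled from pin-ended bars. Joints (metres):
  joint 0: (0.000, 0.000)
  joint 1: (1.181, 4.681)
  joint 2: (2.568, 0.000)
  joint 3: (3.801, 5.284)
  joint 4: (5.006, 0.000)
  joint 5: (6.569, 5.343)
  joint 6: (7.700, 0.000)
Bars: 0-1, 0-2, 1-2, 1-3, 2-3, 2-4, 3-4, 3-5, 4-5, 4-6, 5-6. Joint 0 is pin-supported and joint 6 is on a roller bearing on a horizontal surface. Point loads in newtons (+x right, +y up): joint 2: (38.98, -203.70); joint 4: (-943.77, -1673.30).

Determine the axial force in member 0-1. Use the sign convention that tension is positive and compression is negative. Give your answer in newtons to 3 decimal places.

N=7 nodes, M=11 members, R=3 reactions → 2N=14, M+R=14
member 0 (0-1): L=4.8277, (cx,cy)=(0.2446,0.9696)
member 1 (0-2): L=2.5680, (cx,cy)=(1.0000,0.0000)
member 2 (1-2): L=4.8822, (cx,cy)=(0.2841,-0.9588)
member 3 (1-3): L=2.6885, (cx,cy)=(0.9745,0.2243)
member 4 (2-3): L=5.4260, (cx,cy)=(0.2272,0.9738)
member 5 (2-4): L=2.4380, (cx,cy)=(1.0000,0.0000)
member 6 (3-4): L=5.4197, (cx,cy)=(0.2223,-0.9750)
member 7 (3-5): L=2.7686, (cx,cy)=(0.9998,0.0213)
member 8 (4-5): L=5.5669, (cx,cy)=(0.2808,0.9598)
member 9 (4-6): L=2.6940, (cx,cy)=(1.0000,0.0000)
member 10 (5-6): L=5.4614, (cx,cy)=(0.2071,-0.9783)
solve A·x = −loads:
  F[0-1] = -743.8019 N (compression)
  F[0-2] = -722.8331 N (compression)
  F[1-2] = +663.2854 N (tension)
  F[1-3] = -380.0765 N (compression)
  F[2-3] = -443.8677 N (compression)
  F[2-4] = -472.5118 N (compression)
  F[3-4] = +517.9678 N (tension)
  F[3-5] = -586.5557 N (compression)
  F[4-5] = +1217.2598 N (tension)
  F[4-6] = +244.6579 N (tension)
  F[5-6] = -1181.4083 N (compression)
  Rx@0 = +904.7900 N
  Ry@0 = +721.2024 N
  Ry@6 = +1155.7976 N

-743.802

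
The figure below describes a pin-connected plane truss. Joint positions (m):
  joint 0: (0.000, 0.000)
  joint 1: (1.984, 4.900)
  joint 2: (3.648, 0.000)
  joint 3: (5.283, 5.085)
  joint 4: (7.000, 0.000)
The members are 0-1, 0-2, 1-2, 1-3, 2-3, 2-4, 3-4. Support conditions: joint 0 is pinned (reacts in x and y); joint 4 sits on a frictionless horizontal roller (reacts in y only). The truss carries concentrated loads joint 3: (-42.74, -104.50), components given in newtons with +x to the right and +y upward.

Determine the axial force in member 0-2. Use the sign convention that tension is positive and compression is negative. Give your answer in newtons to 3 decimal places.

-19.790

N=5 nodes, M=7 members, R=3 reactions → 2N=10, M+R=10
member 0 (0-1): L=5.2864, (cx,cy)=(0.3753,0.9269)
member 1 (0-2): L=3.6480, (cx,cy)=(1.0000,0.0000)
member 2 (1-2): L=5.1748, (cx,cy)=(0.3216,-0.9469)
member 3 (1-3): L=3.3042, (cx,cy)=(0.9984,0.0560)
member 4 (2-3): L=5.3414, (cx,cy)=(0.3061,0.9520)
member 5 (2-4): L=3.3520, (cx,cy)=(1.0000,0.0000)
member 6 (3-4): L=5.3671, (cx,cy)=(0.3199,-0.9474)
solve A·x = −loads:
  F[0-1] = -61.1498 N (compression)
  F[0-2] = -19.7904 N (compression)
  F[1-2] = +57.4066 N (tension)
  F[1-3] = -41.4741 N (compression)
  F[2-3] = -57.0986 N (compression)
  F[2-4] = +16.1469 N (tension)
  F[3-4] = -50.4726 N (compression)
  Rx@0 = +42.7400 N
  Ry@0 = +56.6799 N
  Ry@4 = +47.8201 N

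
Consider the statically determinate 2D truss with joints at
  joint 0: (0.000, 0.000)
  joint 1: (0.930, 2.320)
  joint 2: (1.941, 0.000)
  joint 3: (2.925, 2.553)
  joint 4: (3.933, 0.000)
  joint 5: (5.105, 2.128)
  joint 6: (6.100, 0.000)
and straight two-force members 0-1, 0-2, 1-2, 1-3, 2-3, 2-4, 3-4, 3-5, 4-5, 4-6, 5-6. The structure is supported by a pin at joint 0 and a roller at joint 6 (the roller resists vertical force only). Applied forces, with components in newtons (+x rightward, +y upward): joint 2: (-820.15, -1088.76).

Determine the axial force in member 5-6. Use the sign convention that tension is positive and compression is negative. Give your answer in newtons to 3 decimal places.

-382.440

N=7 nodes, M=11 members, R=3 reactions → 2N=14, M+R=14
member 0 (0-1): L=2.4995, (cx,cy)=(0.3721,0.9282)
member 1 (0-2): L=1.9410, (cx,cy)=(1.0000,0.0000)
member 2 (1-2): L=2.5307, (cx,cy)=(0.3995,-0.9167)
member 3 (1-3): L=2.0086, (cx,cy)=(0.9932,0.1160)
member 4 (2-3): L=2.7361, (cx,cy)=(0.3596,0.9331)
member 5 (2-4): L=1.9920, (cx,cy)=(1.0000,0.0000)
member 6 (3-4): L=2.7448, (cx,cy)=(0.3672,-0.9301)
member 7 (3-5): L=2.2210, (cx,cy)=(0.9815,-0.1914)
member 8 (4-5): L=2.4294, (cx,cy)=(0.4824,0.8759)
member 9 (4-6): L=2.1670, (cx,cy)=(1.0000,0.0000)
member 10 (5-6): L=2.3491, (cx,cy)=(0.4236,-0.9059)
solve A·x = −loads:
  F[0-1] = -799.7411 N (compression)
  F[0-2] = -522.5820 N (compression)
  F[1-2] = +734.4518 N (tension)
  F[1-3] = -594.9923 N (compression)
  F[2-3] = +445.2524 N (tension)
  F[2-4] = +430.8447 N (tension)
  F[3-4] = -305.6908 N (compression)
  F[3-5] = -324.5802 N (compression)
  F[4-5] = +324.6017 N (tension)
  F[4-6] = +161.9867 N (tension)
  F[5-6] = -382.4399 N (compression)
  Rx@0 = +820.1500 N
  Ry@0 = +742.3201 N
  Ry@6 = +346.4399 N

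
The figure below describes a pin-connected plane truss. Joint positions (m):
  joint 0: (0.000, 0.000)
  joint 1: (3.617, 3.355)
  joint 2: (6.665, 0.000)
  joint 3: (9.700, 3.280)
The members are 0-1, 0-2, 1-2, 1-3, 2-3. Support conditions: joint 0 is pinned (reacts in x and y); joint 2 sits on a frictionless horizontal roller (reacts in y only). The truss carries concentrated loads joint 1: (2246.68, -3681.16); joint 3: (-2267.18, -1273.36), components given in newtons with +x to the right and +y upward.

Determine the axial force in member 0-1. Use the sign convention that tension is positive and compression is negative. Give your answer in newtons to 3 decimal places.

N=4 nodes, M=5 members, R=3 reactions → 2N=8, M+R=8
member 0 (0-1): L=4.9334, (cx,cy)=(0.7332,0.6801)
member 1 (0-2): L=6.6650, (cx,cy)=(1.0000,0.0000)
member 2 (1-2): L=4.5328, (cx,cy)=(0.6724,-0.7402)
member 3 (1-3): L=6.0835, (cx,cy)=(0.9999,-0.0123)
member 4 (2-3): L=4.4687, (cx,cy)=(0.6792,0.7340)
solve A·x = −loads:
  F[0-1] = -1600.4779 N (compression)
  F[0-2] = +1152.9089 N (tension)
  F[1-2] = -3485.0229 N (compression)
  F[1-3] = -1076.7326 N (compression)
  F[2-3] = -1752.9370 N (compression)
  Rx@0 = +20.5000 N
  Ry@0 = +1088.4122 N
  Ry@2 = +3866.1078 N

-1600.478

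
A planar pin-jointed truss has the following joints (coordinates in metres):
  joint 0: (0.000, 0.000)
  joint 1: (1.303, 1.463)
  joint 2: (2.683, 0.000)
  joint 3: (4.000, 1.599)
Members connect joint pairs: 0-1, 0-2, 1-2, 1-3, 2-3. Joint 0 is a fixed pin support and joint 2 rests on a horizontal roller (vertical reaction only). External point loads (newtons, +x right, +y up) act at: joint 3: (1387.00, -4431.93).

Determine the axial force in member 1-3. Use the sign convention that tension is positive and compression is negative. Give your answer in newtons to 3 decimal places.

5262.273

N=4 nodes, M=5 members, R=3 reactions → 2N=8, M+R=8
member 0 (0-1): L=1.9591, (cx,cy)=(0.6651,0.7468)
member 1 (0-2): L=2.6830, (cx,cy)=(1.0000,0.0000)
member 2 (1-2): L=2.0112, (cx,cy)=(0.6862,-0.7274)
member 3 (1-3): L=2.7004, (cx,cy)=(0.9987,0.0504)
member 4 (2-3): L=2.0715, (cx,cy)=(0.6358,0.7719)
solve A·x = −loads:
  F[0-1] = +4020.1757 N (tension)
  F[0-2] = -1286.7875 N (compression)
  F[1-2] = -3762.6317 N (compression)
  F[1-3] = +5262.2732 N (tension)
  F[2-3] = -6085.0125 N (compression)
  Rx@0 = -1387.0000 N
  Ry@0 = -3002.1114 N
  Ry@2 = +7434.0414 N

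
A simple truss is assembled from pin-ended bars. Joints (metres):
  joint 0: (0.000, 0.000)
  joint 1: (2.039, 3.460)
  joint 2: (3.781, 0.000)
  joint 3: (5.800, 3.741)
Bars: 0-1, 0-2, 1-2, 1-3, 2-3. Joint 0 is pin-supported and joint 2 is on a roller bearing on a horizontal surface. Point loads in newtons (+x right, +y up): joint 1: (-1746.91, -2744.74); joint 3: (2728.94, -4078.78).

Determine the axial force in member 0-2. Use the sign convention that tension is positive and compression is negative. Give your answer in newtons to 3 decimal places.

N=4 nodes, M=5 members, R=3 reactions → 2N=8, M+R=8
member 0 (0-1): L=4.0161, (cx,cy)=(0.5077,0.8615)
member 1 (0-2): L=3.7810, (cx,cy)=(1.0000,0.0000)
member 2 (1-2): L=3.8738, (cx,cy)=(0.4497,-0.8932)
member 3 (1-3): L=3.7715, (cx,cy)=(0.9972,0.0745)
member 4 (2-3): L=4.2511, (cx,cy)=(0.4749,0.8800)
solve A·x = −loads:
  F[0-1] = +2338.7562 N (tension)
  F[0-2] = -205.3694 N (compression)
  F[1-2] = -4899.1148 N (compression)
  F[1-3] = +5151.7118 N (tension)
  F[2-3] = -5071.0538 N (compression)
  Rx@0 = -982.0300 N
  Ry@0 = -2014.9103 N
  Ry@2 = +8838.4303 N

-205.369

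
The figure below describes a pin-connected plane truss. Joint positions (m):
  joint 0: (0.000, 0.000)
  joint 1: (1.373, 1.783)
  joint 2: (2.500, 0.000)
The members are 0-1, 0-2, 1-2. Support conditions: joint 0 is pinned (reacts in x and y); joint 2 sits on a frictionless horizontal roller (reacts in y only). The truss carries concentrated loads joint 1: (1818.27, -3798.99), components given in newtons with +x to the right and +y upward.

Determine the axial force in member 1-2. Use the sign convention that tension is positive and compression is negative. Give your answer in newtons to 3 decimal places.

-4002.373

N=3 nodes, M=3 members, R=3 reactions → 2N=6, M+R=6
member 0 (0-1): L=2.2504, (cx,cy)=(0.6101,0.7923)
member 1 (0-2): L=2.5000, (cx,cy)=(1.0000,0.0000)
member 2 (1-2): L=2.1093, (cx,cy)=(0.5343,-0.8453)
solve A·x = −loads:
  F[0-1] = -524.7877 N (compression)
  F[0-2] = +2138.4528 N (tension)
  F[1-2] = -4002.3733 N (compression)
  Rx@0 = -1818.2700 N
  Ry@0 = +415.7945 N
  Ry@2 = +3383.1955 N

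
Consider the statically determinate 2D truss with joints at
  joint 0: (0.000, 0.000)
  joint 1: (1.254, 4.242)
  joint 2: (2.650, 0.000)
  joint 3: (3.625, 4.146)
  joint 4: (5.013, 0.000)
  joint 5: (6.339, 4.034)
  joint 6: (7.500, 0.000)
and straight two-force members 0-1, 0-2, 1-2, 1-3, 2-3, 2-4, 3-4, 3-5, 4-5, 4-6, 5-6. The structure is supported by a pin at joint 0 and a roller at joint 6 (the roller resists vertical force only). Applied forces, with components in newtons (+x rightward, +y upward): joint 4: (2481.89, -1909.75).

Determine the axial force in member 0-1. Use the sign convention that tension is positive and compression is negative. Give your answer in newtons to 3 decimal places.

-660.364

N=7 nodes, M=11 members, R=3 reactions → 2N=14, M+R=14
member 0 (0-1): L=4.4235, (cx,cy)=(0.2835,0.9590)
member 1 (0-2): L=2.6500, (cx,cy)=(1.0000,0.0000)
member 2 (1-2): L=4.4658, (cx,cy)=(0.3126,-0.9499)
member 3 (1-3): L=2.3729, (cx,cy)=(0.9992,-0.0405)
member 4 (2-3): L=4.2591, (cx,cy)=(0.2289,0.9734)
member 5 (2-4): L=2.3630, (cx,cy)=(1.0000,0.0000)
member 6 (3-4): L=4.3722, (cx,cy)=(0.3175,-0.9483)
member 7 (3-5): L=2.7163, (cx,cy)=(0.9991,-0.0412)
member 8 (4-5): L=4.2463, (cx,cy)=(0.3123,0.9500)
member 9 (4-6): L=2.4870, (cx,cy)=(1.0000,0.0000)
member 10 (5-6): L=4.1977, (cx,cy)=(0.2766,-0.9610)
solve A·x = −loads:
  F[0-1] = -660.3640 N (compression)
  F[0-2] = +2669.0952 N (tension)
  F[1-2] = +683.7743 N (tension)
  F[1-3] = -401.2801 N (compression)
  F[2-3] = -667.2256 N (compression)
  F[2-4] = +3035.5839 N (tension)
  F[3-4] = +701.6080 N (tension)
  F[3-5] = -777.0890 N (compression)
  F[4-5] = +1309.9408 N (tension)
  F[4-6] = +367.3747 N (tension)
  F[5-6] = -1328.2912 N (compression)
  Rx@0 = -2481.8900 N
  Ry@0 = +633.2731 N
  Ry@6 = +1276.4769 N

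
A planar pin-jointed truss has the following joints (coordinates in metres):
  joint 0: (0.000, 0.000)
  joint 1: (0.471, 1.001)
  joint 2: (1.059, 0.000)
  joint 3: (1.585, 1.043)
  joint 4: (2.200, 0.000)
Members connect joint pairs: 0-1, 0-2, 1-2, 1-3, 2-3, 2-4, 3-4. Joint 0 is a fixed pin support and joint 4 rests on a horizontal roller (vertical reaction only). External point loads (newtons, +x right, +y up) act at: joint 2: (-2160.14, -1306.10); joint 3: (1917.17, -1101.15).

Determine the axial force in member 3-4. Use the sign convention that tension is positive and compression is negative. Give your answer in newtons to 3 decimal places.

-2705.993

N=5 nodes, M=7 members, R=3 reactions → 2N=10, M+R=10
member 0 (0-1): L=1.1063, (cx,cy)=(0.4258,0.9048)
member 1 (0-2): L=1.0590, (cx,cy)=(1.0000,0.0000)
member 2 (1-2): L=1.1609, (cx,cy)=(0.5065,-0.8622)
member 3 (1-3): L=1.1148, (cx,cy)=(0.9993,0.0377)
member 4 (2-3): L=1.1681, (cx,cy)=(0.4503,0.8929)
member 5 (2-4): L=1.1410, (cx,cy)=(1.0000,0.0000)
member 6 (3-4): L=1.2108, (cx,cy)=(0.5079,-0.8614)
solve A·x = −loads:
  F[0-1] = -84.3239 N (compression)
  F[0-2] = -207.0688 N (compression)
  F[1-2] = +85.0365 N (tension)
  F[1-3] = -79.0277 N (compression)
  F[2-3] = +1380.6743 N (tension)
  F[2-4] = +1374.4339 N (tension)
  F[3-4] = -2705.9930 N (compression)
  Rx@0 = +242.9700 N
  Ry@0 = +76.2996 N
  Ry@4 = +2330.9504 N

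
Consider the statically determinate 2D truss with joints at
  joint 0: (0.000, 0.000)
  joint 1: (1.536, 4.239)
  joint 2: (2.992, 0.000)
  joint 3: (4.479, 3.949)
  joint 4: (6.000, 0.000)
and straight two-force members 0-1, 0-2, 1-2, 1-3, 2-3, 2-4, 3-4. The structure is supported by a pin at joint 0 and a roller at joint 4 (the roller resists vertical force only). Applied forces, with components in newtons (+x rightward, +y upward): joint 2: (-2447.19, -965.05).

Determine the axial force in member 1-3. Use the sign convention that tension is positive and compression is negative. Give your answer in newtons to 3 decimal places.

-355.162

N=5 nodes, M=7 members, R=3 reactions → 2N=10, M+R=10
member 0 (0-1): L=4.5087, (cx,cy)=(0.3407,0.9402)
member 1 (0-2): L=2.9920, (cx,cy)=(1.0000,0.0000)
member 2 (1-2): L=4.4821, (cx,cy)=(0.3248,-0.9458)
member 3 (1-3): L=2.9573, (cx,cy)=(0.9952,-0.0981)
member 4 (2-3): L=4.2197, (cx,cy)=(0.3524,0.9359)
member 5 (2-4): L=3.0080, (cx,cy)=(1.0000,0.0000)
member 6 (3-4): L=4.2318, (cx,cy)=(0.3594,-0.9332)
solve A·x = −loads:
  F[0-1] = -514.5941 N (compression)
  F[0-2] = -2271.8810 N (compression)
  F[1-2] = +548.3813 N (tension)
  F[1-3] = -355.1620 N (compression)
  F[2-3] = +477.0093 N (tension)
  F[2-4] = +185.3541 N (tension)
  F[3-4] = -515.6999 N (compression)
  Rx@0 = +2447.1900 N
  Ry@0 = +483.8117 N
  Ry@4 = +481.2383 N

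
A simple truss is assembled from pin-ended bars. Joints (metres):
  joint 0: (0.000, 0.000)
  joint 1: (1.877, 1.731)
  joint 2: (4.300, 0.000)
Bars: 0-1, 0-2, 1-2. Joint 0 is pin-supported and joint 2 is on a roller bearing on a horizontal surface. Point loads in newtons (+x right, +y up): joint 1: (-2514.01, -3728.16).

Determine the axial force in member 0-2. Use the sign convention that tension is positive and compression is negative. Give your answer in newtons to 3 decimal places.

N=3 nodes, M=3 members, R=3 reactions → 2N=6, M+R=6
member 0 (0-1): L=2.5533, (cx,cy)=(0.7351,0.6779)
member 1 (0-2): L=4.3000, (cx,cy)=(1.0000,0.0000)
member 2 (1-2): L=2.9778, (cx,cy)=(0.8137,-0.5813)
solve A·x = −loads:
  F[0-1] = -4591.5821 N (compression)
  F[0-2] = +861.3478 N (tension)
  F[1-2] = -1058.5725 N (compression)
  Rx@0 = +2514.0100 N
  Ry@0 = +3112.8100 N
  Ry@2 = +615.3500 N

861.348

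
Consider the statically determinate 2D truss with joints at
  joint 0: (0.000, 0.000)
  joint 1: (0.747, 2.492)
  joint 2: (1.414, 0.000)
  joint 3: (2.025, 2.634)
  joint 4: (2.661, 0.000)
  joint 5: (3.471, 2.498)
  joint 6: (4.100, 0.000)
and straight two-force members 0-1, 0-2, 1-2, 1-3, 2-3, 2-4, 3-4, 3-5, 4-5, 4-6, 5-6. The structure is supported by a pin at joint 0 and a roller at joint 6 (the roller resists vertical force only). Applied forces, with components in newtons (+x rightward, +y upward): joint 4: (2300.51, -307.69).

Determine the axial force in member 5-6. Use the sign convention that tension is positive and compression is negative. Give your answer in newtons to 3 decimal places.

N=7 nodes, M=11 members, R=3 reactions → 2N=14, M+R=14
member 0 (0-1): L=2.6016, (cx,cy)=(0.2871,0.9579)
member 1 (0-2): L=1.4140, (cx,cy)=(1.0000,0.0000)
member 2 (1-2): L=2.5797, (cx,cy)=(0.2586,-0.9660)
member 3 (1-3): L=1.2859, (cx,cy)=(0.9939,0.1104)
member 4 (2-3): L=2.7039, (cx,cy)=(0.2260,0.9741)
member 5 (2-4): L=1.2470, (cx,cy)=(1.0000,0.0000)
member 6 (3-4): L=2.7097, (cx,cy)=(0.2347,-0.9721)
member 7 (3-5): L=1.4524, (cx,cy)=(0.9956,-0.0936)
member 8 (4-5): L=2.6260, (cx,cy)=(0.3084,0.9512)
member 9 (4-6): L=1.4390, (cx,cy)=(1.0000,0.0000)
member 10 (5-6): L=2.5760, (cx,cy)=(0.2442,-0.9697)
solve A·x = −loads:
  F[0-1] = -112.7392 N (compression)
  F[0-2] = +2332.8815 N (tension)
  F[1-2] = +104.9485 N (tension)
  F[1-3] = -59.8727 N (compression)
  F[2-3] = -104.0717 N (compression)
  F[2-4] = +2383.5332 N (tension)
  F[3-4] = +121.8963 N (tension)
  F[3-5] = -112.1265 N (compression)
  F[4-5] = +198.8969 N (tension)
  F[4-6] = +50.2843 N (tension)
  F[5-6] = -205.9319 N (compression)
  Rx@0 = -2300.5100 N
  Ry@0 = +107.9917 N
  Ry@6 = +199.6983 N

-205.932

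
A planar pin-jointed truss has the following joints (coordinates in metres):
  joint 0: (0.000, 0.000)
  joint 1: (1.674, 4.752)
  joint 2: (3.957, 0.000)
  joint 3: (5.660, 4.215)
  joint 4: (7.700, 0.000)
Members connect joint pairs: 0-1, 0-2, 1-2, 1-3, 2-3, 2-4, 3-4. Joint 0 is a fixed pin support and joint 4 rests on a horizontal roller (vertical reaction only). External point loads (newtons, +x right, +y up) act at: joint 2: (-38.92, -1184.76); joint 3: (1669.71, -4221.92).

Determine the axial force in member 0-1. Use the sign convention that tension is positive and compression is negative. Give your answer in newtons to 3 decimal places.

N=5 nodes, M=7 members, R=3 reactions → 2N=10, M+R=10
member 0 (0-1): L=5.0382, (cx,cy)=(0.3323,0.9432)
member 1 (0-2): L=3.9570, (cx,cy)=(1.0000,0.0000)
member 2 (1-2): L=5.2720, (cx,cy)=(0.4330,-0.9014)
member 3 (1-3): L=4.0220, (cx,cy)=(0.9910,-0.1335)
member 4 (2-3): L=4.5460, (cx,cy)=(0.3746,0.9272)
member 5 (2-4): L=3.7430, (cx,cy)=(1.0000,0.0000)
member 6 (3-4): L=4.6827, (cx,cy)=(0.4356,-0.9001)
solve A·x = −loads:
  F[0-1] = -827.4570 N (compression)
  F[0-2] = +1905.7204 N (tension)
  F[1-2] = +969.6987 N (tension)
  F[1-3] = -701.1315 N (compression)
  F[2-3] = +335.1023 N (tension)
  F[2-4] = +2239.0307 N (tension)
  F[3-4] = -5139.5803 N (compression)
  Rx@0 = -1630.7900 N
  Ry@0 = +780.4475 N
  Ry@4 = +4626.2325 N

-827.457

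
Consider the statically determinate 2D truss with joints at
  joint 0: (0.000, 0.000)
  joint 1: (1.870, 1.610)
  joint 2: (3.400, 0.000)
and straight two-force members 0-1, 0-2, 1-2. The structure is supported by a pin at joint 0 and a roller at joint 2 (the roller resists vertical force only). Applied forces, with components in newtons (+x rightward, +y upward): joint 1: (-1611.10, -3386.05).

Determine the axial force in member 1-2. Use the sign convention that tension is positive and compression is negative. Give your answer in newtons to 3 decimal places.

N=3 nodes, M=3 members, R=3 reactions → 2N=6, M+R=6
member 0 (0-1): L=2.4676, (cx,cy)=(0.7578,0.6525)
member 1 (0-2): L=3.4000, (cx,cy)=(1.0000,0.0000)
member 2 (1-2): L=2.2210, (cx,cy)=(0.6889,-0.7249)
solve A·x = −loads:
  F[0-1] = -3504.6302 N (compression)
  F[0-2] = +1044.7945 N (tension)
  F[1-2] = -1516.6836 N (compression)
  Rx@0 = +1611.1000 N
  Ry@0 = +2286.6257 N
  Ry@2 = +1099.4243 N

-1516.684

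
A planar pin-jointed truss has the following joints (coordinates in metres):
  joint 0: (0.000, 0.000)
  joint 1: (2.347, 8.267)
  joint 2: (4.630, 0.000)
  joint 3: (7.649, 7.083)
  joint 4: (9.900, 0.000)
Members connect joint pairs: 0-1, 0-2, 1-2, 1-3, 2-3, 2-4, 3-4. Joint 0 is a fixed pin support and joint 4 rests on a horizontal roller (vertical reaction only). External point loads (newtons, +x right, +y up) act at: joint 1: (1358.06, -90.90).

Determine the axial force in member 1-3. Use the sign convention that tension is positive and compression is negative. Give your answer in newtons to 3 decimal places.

-804.417

N=5 nodes, M=7 members, R=3 reactions → 2N=10, M+R=10
member 0 (0-1): L=8.5937, (cx,cy)=(0.2731,0.9620)
member 1 (0-2): L=4.6300, (cx,cy)=(1.0000,0.0000)
member 2 (1-2): L=8.5764, (cx,cy)=(0.2662,-0.9639)
member 3 (1-3): L=5.4326, (cx,cy)=(0.9760,-0.2179)
member 4 (2-3): L=7.6996, (cx,cy)=(0.3921,0.9199)
member 5 (2-4): L=5.2700, (cx,cy)=(1.0000,0.0000)
member 6 (3-4): L=7.4321, (cx,cy)=(0.3029,-0.9530)
solve A·x = −loads:
  F[0-1] = +1106.7739 N (tension)
  F[0-2] = +1055.7923 N (tension)
  F[1-2] = -1016.9738 N (compression)
  F[1-3] = -804.4168 N (compression)
  F[2-3] = +1065.6123 N (tension)
  F[2-4] = +367.2529 N (tension)
  F[3-4] = -1212.5520 N (compression)
  Rx@0 = -1358.0600 N
  Ry@0 = -1064.6984 N
  Ry@4 = +1155.5984 N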